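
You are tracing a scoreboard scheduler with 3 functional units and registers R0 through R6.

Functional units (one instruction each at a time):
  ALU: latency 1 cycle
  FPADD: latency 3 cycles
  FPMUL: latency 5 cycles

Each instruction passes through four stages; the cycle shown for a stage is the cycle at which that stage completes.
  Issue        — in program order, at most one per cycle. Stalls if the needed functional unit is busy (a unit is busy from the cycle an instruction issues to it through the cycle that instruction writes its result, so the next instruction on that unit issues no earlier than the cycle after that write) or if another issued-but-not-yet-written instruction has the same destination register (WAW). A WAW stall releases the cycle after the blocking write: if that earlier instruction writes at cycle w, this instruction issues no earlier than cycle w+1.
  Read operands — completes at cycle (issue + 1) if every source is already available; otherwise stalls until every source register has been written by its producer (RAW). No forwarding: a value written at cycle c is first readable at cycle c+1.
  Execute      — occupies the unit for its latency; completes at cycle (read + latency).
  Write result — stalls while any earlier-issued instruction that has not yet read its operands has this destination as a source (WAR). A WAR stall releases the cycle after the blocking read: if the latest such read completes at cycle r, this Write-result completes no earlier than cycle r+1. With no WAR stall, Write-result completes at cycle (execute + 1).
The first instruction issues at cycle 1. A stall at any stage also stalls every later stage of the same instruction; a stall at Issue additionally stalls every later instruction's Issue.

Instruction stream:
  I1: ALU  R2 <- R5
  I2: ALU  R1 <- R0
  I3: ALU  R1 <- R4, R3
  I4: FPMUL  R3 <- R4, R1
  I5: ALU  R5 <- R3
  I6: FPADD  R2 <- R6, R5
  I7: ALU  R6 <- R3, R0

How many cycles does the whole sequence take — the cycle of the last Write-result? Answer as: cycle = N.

cycle = 27

[1] issue I1 (ALU)
[2] I1 read-ops
[3] I1 finished on ALU
[4] I1→R2
[5] issue I2 (ALU)
[6] I2 read-ops
[7] I2 finished on ALU
[8] I2→R1
[9] issue I3 (ALU)
[10] I3 read-ops | issue I4 (FPMUL)
[11] I3 finished on ALU
[12] I3→R1
[13] I4 read-ops | issue I5 (ALU)
[14] issue I6 (FPADD)
[18] I4 finished on FPMUL
[19] I4→R3
[20] I5 read-ops
[21] I5 finished on ALU
[22] I5→R5
[23] I6 read-ops | issue I7 (ALU)
[24] I7 read-ops
[25] I7 finished on ALU
[26] I6 finished on FPADD | I7→R6
[27] I6→R2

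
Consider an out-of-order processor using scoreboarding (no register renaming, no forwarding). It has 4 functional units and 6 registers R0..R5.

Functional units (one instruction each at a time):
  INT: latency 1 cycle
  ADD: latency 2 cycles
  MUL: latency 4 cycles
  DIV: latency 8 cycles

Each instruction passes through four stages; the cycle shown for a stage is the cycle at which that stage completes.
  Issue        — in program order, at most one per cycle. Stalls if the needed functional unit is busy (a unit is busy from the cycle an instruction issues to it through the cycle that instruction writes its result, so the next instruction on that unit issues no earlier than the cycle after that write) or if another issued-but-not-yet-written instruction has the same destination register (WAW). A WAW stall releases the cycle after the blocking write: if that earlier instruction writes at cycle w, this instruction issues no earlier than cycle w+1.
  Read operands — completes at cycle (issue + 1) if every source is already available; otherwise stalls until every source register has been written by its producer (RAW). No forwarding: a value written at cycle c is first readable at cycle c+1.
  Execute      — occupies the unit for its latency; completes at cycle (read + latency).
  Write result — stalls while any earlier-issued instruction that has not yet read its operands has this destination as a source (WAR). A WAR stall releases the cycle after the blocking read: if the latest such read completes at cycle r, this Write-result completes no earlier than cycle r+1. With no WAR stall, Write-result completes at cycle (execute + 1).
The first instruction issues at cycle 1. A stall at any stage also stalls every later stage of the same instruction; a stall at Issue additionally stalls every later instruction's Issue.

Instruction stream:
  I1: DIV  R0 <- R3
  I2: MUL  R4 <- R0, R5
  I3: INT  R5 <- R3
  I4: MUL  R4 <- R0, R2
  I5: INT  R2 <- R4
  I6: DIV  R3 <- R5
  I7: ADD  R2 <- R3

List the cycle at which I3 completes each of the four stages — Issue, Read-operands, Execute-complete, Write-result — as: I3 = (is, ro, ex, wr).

I3 = (3, 4, 5, 13)

[1] I1→DIV
[2] I1 RO, I2→MUL
[3] I3→INT
[4] I3 RO
[5] I3 EX
[10] I1 EX
[11] I1 WR R0
[12] I2 RO
[13] I3 WR R5
[16] I2 EX
[17] I2 WR R4
[18] I4→MUL
[19] I4 RO, I5→INT
[20] I6→DIV
[21] I6 RO
[23] I4 EX
[24] I4 WR R4
[25] I5 RO
[26] I5 EX
[27] I5 WR R2
[28] I7→ADD
[29] I6 EX
[30] I6 WR R3
[31] I7 RO
[33] I7 EX
[34] I7 WR R2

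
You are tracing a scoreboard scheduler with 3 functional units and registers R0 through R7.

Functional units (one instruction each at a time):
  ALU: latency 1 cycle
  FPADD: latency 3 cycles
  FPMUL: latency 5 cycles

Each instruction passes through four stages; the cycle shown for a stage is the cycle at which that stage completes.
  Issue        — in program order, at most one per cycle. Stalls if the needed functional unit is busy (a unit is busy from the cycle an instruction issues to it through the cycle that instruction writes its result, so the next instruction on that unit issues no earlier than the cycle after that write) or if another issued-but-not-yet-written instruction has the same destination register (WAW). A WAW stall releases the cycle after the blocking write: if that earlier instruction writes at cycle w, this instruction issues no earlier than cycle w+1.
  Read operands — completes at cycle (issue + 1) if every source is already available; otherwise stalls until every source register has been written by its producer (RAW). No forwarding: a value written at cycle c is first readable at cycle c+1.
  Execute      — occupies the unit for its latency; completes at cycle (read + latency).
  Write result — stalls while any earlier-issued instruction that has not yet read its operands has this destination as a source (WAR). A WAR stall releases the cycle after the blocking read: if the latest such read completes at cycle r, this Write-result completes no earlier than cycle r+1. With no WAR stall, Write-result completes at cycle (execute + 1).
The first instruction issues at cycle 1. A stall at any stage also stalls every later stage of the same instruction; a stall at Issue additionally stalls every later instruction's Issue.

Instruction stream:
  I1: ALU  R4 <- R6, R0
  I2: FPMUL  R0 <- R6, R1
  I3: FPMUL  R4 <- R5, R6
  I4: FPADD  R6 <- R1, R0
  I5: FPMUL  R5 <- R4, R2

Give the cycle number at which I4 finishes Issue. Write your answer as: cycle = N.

  I1 | 1 | 2 | 3 | 4
  I2 | 2 | 3 | 8 | 9
  I3 | 10 | 11 | 16 | 17   struct: FPMUL busy until I2 writes@9
  I4 | 11 | 12 | 15 | 16
  I5 | 18 | 19 | 24 | 25   struct: FPMUL busy until I3 writes@17

cycle = 11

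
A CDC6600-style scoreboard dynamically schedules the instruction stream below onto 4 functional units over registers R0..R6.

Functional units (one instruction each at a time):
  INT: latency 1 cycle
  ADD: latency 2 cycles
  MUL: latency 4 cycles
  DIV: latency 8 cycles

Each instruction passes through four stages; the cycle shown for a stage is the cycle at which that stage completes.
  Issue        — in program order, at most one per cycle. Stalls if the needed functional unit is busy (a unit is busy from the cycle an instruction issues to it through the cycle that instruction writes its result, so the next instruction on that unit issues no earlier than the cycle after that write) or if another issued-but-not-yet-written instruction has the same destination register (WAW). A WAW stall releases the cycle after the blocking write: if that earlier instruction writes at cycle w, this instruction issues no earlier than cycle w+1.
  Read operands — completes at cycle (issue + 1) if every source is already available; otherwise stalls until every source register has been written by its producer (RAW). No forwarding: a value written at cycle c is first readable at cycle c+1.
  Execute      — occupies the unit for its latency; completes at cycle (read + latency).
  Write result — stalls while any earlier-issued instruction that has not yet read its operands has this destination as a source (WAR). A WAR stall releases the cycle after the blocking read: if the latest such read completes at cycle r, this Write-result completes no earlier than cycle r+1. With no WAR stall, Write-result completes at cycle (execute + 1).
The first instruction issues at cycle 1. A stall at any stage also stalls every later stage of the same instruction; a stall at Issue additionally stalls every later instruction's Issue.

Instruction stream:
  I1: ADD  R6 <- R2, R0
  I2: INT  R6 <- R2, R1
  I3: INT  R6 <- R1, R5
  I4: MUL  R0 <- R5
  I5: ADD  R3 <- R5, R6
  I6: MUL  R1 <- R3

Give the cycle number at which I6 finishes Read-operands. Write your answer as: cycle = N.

cycle 1: I1→ADD
cycle 2: I1 RO
cycle 4: I1 EX
cycle 5: I1 WR R6
cycle 6: I2→INT
cycle 7: I2 RO
cycle 8: I2 EX
cycle 9: I2 WR R6
cycle 10: I3→INT
cycle 11: I3 RO | I4→MUL
cycle 12: I3 EX | I4 RO | I5→ADD
cycle 13: I3 WR R6
cycle 14: I5 RO
cycle 16: I4 EX | I5 EX
cycle 17: I4 WR R0 | I5 WR R3
cycle 18: I6→MUL
cycle 19: I6 RO
cycle 23: I6 EX
cycle 24: I6 WR R1

cycle = 19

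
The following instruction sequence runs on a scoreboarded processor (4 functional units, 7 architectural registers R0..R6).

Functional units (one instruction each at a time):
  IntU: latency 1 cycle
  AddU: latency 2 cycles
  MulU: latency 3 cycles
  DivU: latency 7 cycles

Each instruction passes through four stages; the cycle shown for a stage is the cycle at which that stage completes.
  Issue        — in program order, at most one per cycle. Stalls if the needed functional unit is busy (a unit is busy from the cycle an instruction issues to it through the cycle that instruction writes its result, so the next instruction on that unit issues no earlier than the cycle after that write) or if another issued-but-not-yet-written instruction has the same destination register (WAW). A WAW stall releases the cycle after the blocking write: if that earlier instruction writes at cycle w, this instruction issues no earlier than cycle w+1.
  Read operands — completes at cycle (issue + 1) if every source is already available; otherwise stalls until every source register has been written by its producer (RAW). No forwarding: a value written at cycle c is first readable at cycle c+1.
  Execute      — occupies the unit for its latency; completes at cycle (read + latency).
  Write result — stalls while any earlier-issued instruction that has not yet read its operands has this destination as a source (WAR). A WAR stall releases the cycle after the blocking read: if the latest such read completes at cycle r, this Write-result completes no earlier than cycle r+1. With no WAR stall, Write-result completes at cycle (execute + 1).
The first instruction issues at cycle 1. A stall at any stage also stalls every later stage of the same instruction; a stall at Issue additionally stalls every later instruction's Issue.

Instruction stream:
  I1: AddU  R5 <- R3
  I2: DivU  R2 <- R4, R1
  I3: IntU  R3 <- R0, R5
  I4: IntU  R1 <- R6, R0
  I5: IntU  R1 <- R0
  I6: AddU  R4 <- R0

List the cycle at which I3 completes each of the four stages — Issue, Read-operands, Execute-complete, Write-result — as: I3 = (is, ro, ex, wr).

I3 = (3, 6, 7, 8)

t=1  I1 dispatched to AddU
t=2  I1 operands ready | I2 dispatched to DivU
t=3  I2 operands ready | I3 dispatched to IntU
t=4  I1 complete
t=5  R5←I1
t=6  I3 operands ready
t=7  I3 complete
t=8  R3←I3
t=9  I4 dispatched to IntU
t=10  I2 complete | I4 operands ready
t=11  R2←I2 | I4 complete
t=12  R1←I4
t=13  I5 dispatched to IntU
t=14  I5 operands ready | I6 dispatched to AddU
t=15  I5 complete | I6 operands ready
t=16  R1←I5
t=17  I6 complete
t=18  R4←I6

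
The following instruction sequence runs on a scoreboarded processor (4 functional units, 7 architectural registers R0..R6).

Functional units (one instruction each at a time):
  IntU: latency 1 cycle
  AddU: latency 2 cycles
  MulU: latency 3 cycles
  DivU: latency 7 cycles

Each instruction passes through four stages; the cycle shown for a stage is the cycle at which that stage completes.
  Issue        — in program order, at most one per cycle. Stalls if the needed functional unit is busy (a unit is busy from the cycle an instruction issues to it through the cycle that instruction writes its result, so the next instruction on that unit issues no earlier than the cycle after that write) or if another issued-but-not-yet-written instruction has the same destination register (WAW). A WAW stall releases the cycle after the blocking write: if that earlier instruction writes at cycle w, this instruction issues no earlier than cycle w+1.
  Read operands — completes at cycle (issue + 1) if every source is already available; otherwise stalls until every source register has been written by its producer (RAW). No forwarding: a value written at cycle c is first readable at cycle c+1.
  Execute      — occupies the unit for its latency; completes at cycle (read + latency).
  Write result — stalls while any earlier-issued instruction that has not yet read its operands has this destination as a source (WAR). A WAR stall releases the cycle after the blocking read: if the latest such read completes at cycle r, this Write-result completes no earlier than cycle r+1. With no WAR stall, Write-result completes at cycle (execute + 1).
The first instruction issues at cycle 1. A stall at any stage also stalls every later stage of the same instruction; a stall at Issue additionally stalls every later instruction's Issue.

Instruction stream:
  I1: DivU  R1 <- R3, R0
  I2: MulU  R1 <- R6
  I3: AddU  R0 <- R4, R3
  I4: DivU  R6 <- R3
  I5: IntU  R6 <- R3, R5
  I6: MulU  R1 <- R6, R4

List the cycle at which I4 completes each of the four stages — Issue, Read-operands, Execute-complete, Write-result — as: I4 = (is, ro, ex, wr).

I4 = (13, 14, 21, 22)

[1] I1 dispatched to DivU
[2] I1 operands ready
[9] I1 complete
[10] R1←I1
[11] I2 dispatched to MulU
[12] I2 operands ready, I3 dispatched to AddU
[13] I3 operands ready, I4 dispatched to DivU
[14] I4 operands ready
[15] I2 complete, I3 complete
[16] R1←I2, R0←I3
[21] I4 complete
[22] R6←I4
[23] I5 dispatched to IntU
[24] I5 operands ready, I6 dispatched to MulU
[25] I5 complete
[26] R6←I5
[27] I6 operands ready
[30] I6 complete
[31] R1←I6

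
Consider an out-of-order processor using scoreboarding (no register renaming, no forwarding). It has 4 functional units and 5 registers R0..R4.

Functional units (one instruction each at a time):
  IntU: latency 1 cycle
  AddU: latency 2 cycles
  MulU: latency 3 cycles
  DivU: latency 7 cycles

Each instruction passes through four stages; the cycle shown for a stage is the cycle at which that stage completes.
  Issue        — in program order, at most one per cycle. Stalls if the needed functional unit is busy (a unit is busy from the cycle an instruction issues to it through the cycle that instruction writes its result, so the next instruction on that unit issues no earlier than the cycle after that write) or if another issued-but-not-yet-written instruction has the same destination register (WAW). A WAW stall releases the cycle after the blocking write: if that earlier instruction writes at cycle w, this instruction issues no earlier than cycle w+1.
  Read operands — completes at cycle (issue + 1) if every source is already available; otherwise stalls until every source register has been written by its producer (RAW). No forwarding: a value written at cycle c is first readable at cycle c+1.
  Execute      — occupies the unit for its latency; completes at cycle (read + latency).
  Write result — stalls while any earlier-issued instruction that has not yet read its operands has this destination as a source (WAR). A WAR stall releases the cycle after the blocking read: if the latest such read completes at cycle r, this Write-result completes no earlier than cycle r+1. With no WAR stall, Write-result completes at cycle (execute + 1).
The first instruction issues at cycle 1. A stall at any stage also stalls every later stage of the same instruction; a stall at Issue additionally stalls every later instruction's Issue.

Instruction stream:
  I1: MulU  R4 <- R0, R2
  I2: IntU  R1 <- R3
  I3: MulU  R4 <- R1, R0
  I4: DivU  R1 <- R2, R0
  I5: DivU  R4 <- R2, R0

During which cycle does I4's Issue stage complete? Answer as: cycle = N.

cycle = 8

I1: IS=1 RO=2 EX=5 WR=6
I2: IS=2 RO=3 EX=4 WR=5
I3: IS=7 RO=8 EX=11 WR=12  [struct: MulU busy until I1 writes@6]
I4: IS=8 RO=9 EX=16 WR=17
I5: IS=18 RO=19 EX=26 WR=27  [struct: DivU busy until I4 writes@17]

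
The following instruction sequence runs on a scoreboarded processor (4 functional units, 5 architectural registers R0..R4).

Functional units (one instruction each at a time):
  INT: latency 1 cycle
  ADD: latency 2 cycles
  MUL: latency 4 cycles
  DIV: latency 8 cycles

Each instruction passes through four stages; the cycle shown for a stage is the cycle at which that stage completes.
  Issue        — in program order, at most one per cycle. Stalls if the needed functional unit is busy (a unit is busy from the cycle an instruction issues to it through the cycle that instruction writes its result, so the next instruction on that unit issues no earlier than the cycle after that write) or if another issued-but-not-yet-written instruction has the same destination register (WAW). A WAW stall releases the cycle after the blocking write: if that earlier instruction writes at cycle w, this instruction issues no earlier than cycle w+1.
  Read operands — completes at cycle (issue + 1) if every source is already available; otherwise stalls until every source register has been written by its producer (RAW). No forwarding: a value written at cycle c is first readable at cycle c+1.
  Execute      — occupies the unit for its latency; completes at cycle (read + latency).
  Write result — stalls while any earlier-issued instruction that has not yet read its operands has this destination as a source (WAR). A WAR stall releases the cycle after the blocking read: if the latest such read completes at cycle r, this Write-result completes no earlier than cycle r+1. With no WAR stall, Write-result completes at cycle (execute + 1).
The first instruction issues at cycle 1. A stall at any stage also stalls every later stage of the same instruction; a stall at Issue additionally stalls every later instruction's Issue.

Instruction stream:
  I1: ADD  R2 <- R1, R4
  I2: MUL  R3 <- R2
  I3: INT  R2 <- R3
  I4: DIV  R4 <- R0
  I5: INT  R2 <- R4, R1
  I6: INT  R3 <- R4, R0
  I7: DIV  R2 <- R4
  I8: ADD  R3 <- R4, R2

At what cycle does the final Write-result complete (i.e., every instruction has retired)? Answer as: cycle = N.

I1 -> (1, 2, 4, 5)
I2 -> (2, 6, 10, 11)  // RAW R2: wait I1 write@5
I3 -> (6, 12, 13, 14)  // WAW R2: wait I1 write@5, RAW R3: wait I2 write@11
I4 -> (7, 8, 16, 17)
I5 -> (15, 18, 19, 20)  // struct: INT busy until I3 writes@14, RAW R4: wait I4 write@17
I6 -> (21, 22, 23, 24)  // struct: INT busy until I5 writes@20
I7 -> (22, 23, 31, 32)
I8 -> (25, 33, 35, 36)  // WAW R3: wait I6 write@24, RAW R2: wait I7 write@32

cycle = 36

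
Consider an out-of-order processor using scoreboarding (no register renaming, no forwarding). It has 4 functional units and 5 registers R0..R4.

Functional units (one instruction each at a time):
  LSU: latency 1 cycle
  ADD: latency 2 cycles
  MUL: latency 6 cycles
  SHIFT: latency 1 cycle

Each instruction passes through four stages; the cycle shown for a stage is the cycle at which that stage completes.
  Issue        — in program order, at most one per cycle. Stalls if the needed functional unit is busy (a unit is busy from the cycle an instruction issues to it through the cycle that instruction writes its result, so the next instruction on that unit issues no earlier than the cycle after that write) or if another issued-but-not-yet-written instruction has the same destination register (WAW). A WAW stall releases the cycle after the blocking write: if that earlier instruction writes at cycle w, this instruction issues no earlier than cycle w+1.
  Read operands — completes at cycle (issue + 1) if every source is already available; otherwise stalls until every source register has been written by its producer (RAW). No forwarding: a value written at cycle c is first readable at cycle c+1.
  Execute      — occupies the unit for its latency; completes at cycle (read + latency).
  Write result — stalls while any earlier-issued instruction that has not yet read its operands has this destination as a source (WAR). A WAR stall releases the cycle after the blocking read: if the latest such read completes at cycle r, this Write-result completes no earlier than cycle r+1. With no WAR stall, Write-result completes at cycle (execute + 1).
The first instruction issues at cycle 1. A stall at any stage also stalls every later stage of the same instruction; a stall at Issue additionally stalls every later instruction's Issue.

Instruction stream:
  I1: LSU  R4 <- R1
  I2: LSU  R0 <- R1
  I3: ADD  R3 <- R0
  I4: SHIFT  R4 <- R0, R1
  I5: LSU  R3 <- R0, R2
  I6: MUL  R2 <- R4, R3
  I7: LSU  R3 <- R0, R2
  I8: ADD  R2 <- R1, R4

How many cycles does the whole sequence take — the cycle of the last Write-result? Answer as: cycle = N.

cycle = 29

I1 -> (1, 2, 3, 4)
I2 -> (5, 6, 7, 8)  // struct: LSU busy until I1 writes@4
I3 -> (6, 9, 11, 12)  // RAW R0: wait I2 write@8
I4 -> (7, 9, 10, 11)  // RAW R0: wait I2 write@8
I5 -> (13, 14, 15, 16)  // WAW R3: wait I3 write@12
I6 -> (14, 17, 23, 24)  // RAW R3: wait I5 write@16
I7 -> (17, 25, 26, 27)  // struct: LSU busy until I5 writes@16, RAW R2: wait I6 write@24
I8 -> (25, 26, 28, 29)  // WAW R2: wait I6 write@24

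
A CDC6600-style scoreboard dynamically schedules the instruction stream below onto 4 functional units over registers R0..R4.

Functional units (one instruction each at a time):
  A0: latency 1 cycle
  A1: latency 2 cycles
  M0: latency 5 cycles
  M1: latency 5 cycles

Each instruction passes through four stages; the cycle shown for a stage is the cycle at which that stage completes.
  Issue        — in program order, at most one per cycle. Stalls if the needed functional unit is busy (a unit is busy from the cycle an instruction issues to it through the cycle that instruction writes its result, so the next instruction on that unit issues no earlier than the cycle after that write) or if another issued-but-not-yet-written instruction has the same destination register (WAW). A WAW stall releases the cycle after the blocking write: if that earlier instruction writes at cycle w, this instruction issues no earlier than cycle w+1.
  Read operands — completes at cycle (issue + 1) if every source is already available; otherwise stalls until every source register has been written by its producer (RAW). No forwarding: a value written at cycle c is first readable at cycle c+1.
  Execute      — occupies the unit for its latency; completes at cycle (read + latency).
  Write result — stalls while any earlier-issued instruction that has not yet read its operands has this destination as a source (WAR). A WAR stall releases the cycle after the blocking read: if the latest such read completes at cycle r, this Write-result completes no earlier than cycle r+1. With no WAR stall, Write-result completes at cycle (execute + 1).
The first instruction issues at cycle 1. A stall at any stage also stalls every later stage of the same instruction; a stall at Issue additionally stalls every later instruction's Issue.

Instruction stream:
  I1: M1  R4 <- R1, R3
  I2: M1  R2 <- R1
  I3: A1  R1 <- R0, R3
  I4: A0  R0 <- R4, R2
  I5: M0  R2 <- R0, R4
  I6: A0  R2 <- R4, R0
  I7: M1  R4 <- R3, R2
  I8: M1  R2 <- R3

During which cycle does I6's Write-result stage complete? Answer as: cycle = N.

[I1] 1/2/7/8
[I2] 9/10/15/16  (struct: M1 busy until I1 writes@8)
[I3] 10/11/13/14
[I4] 11/17/18/19  (RAW R2: wait I2 write@16)
[I5] 17/20/25/26  (WAW R2: wait I2 write@16; RAW R0: wait I4 write@19)
[I6] 27/28/29/30  (WAW R2: wait I5 write@26)
[I7] 28/31/36/37  (RAW R2: wait I6 write@30)
[I8] 38/39/44/45  (struct: M1 busy until I7 writes@37)

cycle = 30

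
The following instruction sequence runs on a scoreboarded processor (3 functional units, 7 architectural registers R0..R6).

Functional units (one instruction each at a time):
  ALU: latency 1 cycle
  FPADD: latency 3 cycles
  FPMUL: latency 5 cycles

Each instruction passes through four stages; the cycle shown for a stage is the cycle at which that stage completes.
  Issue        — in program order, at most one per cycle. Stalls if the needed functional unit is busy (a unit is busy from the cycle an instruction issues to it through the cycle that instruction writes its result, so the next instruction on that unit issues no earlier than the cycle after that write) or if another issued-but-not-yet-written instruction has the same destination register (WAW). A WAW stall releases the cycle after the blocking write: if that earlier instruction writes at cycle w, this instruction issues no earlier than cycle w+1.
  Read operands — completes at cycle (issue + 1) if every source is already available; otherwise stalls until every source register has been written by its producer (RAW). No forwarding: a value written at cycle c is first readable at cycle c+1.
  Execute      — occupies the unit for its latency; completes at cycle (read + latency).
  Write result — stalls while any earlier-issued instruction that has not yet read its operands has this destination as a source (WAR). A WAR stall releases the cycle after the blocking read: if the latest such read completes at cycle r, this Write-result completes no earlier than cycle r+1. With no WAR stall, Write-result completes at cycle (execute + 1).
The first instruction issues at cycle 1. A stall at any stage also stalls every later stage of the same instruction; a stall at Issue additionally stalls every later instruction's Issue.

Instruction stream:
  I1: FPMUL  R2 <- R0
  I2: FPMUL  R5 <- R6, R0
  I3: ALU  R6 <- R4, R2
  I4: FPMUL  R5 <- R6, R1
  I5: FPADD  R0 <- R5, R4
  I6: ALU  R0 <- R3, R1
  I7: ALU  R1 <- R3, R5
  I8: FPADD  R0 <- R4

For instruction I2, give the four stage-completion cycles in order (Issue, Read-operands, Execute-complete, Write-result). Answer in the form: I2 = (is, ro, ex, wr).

I2 = (9, 10, 15, 16)

[1] I1→FPMUL
[2] I1 RO
[7] I1 EX
[8] I1 WR R2
[9] I2→FPMUL
[10] I2 RO, I3→ALU
[11] I3 RO
[12] I3 EX
[13] I3 WR R6
[15] I2 EX
[16] I2 WR R5
[17] I4→FPMUL
[18] I4 RO, I5→FPADD
[23] I4 EX
[24] I4 WR R5
[25] I5 RO
[28] I5 EX
[29] I5 WR R0
[30] I6→ALU
[31] I6 RO
[32] I6 EX
[33] I6 WR R0
[34] I7→ALU
[35] I7 RO, I8→FPADD
[36] I7 EX, I8 RO
[37] I7 WR R1
[39] I8 EX
[40] I8 WR R0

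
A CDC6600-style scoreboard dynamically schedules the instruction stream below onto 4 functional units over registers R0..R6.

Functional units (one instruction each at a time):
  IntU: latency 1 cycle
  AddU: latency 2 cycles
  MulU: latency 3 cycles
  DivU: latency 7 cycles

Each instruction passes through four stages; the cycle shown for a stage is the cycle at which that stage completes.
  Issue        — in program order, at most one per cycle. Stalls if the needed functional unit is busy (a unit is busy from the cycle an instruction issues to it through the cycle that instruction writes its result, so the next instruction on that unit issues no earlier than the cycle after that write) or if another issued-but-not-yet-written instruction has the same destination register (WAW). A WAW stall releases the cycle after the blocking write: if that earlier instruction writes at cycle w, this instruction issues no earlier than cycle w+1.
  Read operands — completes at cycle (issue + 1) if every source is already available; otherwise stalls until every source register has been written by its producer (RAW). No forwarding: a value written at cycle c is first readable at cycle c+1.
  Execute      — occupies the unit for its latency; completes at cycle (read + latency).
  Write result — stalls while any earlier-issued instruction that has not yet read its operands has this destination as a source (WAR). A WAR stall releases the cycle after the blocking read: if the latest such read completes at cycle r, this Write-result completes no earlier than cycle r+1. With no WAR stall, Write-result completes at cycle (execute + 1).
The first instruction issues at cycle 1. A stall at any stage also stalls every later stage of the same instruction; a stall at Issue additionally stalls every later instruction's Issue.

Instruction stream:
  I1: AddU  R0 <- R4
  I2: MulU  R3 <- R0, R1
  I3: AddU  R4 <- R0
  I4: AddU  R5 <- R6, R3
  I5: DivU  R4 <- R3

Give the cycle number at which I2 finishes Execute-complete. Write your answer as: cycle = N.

cycle = 9

I1 -> (1, 2, 4, 5)
I2 -> (2, 6, 9, 10)  // RAW R0: wait I1 write@5
I3 -> (6, 7, 9, 10)  // struct: AddU busy until I1 writes@5
I4 -> (11, 12, 14, 15)  // struct: AddU busy until I3 writes@10
I5 -> (12, 13, 20, 21)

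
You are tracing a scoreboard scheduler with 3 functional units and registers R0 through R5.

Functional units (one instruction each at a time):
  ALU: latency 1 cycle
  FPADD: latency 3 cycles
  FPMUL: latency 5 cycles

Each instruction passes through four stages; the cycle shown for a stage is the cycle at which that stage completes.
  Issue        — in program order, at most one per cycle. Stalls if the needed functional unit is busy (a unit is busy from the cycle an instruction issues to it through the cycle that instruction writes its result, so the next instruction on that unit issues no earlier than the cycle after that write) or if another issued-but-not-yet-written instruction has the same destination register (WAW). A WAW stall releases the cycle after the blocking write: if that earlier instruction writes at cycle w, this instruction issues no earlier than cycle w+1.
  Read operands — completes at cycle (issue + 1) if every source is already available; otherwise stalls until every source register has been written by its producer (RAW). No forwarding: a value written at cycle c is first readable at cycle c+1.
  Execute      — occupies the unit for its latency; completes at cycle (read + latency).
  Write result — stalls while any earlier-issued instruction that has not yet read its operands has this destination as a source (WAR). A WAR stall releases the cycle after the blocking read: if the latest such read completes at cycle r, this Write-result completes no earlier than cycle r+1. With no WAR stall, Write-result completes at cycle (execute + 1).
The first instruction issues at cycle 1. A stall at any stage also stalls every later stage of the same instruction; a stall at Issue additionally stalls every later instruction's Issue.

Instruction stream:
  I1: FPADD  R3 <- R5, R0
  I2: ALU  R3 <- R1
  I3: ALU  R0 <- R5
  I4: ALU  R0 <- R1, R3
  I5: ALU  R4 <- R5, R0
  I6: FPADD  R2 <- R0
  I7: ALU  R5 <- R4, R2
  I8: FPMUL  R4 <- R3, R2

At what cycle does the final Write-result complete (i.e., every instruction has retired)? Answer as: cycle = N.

cycle = 32

1) issue 1, read 2, done 5, write 6
2) issue 7, read 8, done 9, write 10  <WAW R3: wait I1 write@6>
3) issue 11, read 12, done 13, write 14  <struct: ALU busy until I2 writes@10>
4) issue 15, read 16, done 17, write 18  <struct: ALU busy until I3 writes@14>
5) issue 19, read 20, done 21, write 22  <struct: ALU busy until I4 writes@18>
6) issue 20, read 21, done 24, write 25
7) issue 23, read 26, done 27, write 28  <struct: ALU busy until I5 writes@22 / RAW R2: wait I6 write@25>
8) issue 24, read 26, done 31, write 32  <RAW R2: wait I6 write@25>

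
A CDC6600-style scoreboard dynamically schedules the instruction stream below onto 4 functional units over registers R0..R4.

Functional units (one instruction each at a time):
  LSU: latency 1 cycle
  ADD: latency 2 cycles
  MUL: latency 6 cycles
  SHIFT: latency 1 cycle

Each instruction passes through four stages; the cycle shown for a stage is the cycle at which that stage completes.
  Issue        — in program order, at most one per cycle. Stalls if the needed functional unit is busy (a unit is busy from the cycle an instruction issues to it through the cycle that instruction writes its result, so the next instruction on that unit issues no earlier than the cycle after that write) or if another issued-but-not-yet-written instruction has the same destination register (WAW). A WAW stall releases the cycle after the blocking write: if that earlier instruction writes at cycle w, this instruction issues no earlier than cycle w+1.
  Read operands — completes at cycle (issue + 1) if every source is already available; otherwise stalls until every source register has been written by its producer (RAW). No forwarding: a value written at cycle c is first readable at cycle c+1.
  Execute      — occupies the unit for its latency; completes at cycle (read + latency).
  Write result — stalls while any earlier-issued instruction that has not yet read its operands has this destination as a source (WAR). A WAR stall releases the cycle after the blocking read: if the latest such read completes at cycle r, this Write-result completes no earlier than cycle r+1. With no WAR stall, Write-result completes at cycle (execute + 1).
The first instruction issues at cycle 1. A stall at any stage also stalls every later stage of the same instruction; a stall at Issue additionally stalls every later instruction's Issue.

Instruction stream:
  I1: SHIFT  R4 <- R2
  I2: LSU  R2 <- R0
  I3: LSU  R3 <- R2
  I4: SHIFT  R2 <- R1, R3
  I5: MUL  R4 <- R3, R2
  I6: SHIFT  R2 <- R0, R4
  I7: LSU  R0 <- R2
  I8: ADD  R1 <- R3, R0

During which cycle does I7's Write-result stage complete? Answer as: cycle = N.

cycle = 26

I1 -> (1, 2, 3, 4)
I2 -> (2, 3, 4, 5)
I3 -> (6, 7, 8, 9)  // struct: LSU busy until I2 writes@5
I4 -> (7, 10, 11, 12)  // RAW R3: wait I3 write@9
I5 -> (8, 13, 19, 20)  // RAW R2: wait I4 write@12
I6 -> (13, 21, 22, 23)  // struct: SHIFT busy until I4 writes@12, RAW R4: wait I5 write@20
I7 -> (14, 24, 25, 26)  // RAW R2: wait I6 write@23
I8 -> (15, 27, 29, 30)  // RAW R0: wait I7 write@26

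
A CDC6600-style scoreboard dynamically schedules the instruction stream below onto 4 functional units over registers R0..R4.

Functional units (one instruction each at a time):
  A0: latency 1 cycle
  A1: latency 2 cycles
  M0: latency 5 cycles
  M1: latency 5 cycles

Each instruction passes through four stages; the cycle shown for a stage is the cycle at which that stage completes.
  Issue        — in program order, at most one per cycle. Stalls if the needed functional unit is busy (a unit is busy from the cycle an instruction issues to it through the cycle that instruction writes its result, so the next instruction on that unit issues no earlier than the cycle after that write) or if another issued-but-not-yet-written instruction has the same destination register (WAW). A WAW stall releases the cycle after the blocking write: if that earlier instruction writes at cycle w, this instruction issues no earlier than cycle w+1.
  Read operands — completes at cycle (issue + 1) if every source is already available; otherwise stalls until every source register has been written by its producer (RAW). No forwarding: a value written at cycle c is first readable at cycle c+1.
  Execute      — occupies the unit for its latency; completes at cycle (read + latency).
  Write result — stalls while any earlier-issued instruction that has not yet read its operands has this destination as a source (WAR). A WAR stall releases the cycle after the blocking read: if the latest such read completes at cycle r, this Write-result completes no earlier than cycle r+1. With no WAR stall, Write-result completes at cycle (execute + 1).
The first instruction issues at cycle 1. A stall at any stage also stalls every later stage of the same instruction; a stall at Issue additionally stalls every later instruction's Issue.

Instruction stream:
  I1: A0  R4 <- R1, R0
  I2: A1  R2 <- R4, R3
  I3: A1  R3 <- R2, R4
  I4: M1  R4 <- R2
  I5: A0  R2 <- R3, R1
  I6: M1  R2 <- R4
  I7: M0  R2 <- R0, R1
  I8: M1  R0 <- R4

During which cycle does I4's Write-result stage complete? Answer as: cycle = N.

cycle = 17

[I1] 1/2/3/4
[I2] 2/5/7/8  (RAW R4: wait I1 write@4)
[I3] 9/10/12/13  (struct: A1 busy until I2 writes@8)
[I4] 10/11/16/17
[I5] 11/14/15/16  (RAW R3: wait I3 write@13)
[I6] 18/19/24/25  (struct: M1 busy until I4 writes@17)
[I7] 26/27/32/33  (WAW R2: wait I6 write@25)
[I8] 27/28/33/34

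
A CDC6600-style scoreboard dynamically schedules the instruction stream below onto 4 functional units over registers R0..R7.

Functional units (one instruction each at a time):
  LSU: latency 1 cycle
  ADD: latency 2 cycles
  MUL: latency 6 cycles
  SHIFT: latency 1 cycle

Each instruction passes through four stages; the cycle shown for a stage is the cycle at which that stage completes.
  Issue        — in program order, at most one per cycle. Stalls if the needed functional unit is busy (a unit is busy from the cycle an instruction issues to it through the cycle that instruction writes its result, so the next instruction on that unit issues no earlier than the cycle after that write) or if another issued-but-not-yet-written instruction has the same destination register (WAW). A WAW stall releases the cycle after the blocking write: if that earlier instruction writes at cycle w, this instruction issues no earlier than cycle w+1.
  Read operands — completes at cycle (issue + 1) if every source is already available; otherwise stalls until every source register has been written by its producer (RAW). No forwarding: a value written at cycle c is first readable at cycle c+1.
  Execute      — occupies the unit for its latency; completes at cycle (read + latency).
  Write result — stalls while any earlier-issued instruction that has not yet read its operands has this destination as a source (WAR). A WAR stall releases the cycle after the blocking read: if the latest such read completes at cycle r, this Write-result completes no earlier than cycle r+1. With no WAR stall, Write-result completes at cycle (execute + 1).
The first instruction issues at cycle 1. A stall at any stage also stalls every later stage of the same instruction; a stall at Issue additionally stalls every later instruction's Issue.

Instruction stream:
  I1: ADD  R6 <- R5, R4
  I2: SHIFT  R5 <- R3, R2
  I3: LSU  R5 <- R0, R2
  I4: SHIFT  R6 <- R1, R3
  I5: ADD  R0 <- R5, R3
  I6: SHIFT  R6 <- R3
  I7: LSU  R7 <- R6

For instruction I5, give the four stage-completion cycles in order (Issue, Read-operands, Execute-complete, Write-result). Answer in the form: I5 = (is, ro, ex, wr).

I5 = (8, 10, 12, 13)

c1: I1→ADD
c2: I1 RO | I2→SHIFT
c3: I2 RO
c4: I1 EX | I2 EX
c5: I1 WR R6 | I2 WR R5
c6: I3→LSU
c7: I3 RO | I4→SHIFT
c8: I3 EX | I4 RO | I5→ADD
c9: I3 WR R5 | I4 EX
c10: I4 WR R6 | I5 RO
c11: I6→SHIFT
c12: I5 EX | I6 RO | I7→LSU
c13: I5 WR R0 | I6 EX
c14: I6 WR R6
c15: I7 RO
c16: I7 EX
c17: I7 WR R7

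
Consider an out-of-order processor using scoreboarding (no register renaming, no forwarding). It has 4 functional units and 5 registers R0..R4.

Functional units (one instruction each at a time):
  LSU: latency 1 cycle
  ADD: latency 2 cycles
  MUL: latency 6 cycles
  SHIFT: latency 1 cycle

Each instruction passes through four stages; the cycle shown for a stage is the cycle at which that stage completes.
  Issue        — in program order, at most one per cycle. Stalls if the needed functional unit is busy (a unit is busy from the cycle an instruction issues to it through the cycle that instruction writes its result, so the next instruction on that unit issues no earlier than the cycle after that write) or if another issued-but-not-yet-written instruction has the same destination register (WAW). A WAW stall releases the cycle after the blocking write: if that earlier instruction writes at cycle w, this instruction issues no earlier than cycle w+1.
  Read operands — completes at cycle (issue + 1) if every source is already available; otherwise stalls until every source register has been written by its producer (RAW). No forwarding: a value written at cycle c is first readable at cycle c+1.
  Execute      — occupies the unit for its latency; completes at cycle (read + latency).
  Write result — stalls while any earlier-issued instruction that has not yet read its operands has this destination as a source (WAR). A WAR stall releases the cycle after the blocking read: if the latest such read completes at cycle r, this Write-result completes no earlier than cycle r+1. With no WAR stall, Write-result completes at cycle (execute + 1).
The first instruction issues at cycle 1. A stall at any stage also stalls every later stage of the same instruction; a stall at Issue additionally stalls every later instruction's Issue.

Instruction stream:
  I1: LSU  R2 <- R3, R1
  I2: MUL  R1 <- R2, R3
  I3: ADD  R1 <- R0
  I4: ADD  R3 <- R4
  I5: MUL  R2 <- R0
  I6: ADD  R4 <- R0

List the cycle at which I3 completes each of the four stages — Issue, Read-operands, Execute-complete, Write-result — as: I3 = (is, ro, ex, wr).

I3 = (13, 14, 16, 17)

I1: IS=1 RO=2 EX=3 WR=4
I2: IS=2 RO=5 EX=11 WR=12  [RAW R2: wait I1 write@4]
I3: IS=13 RO=14 EX=16 WR=17  [WAW R1: wait I2 write@12]
I4: IS=18 RO=19 EX=21 WR=22  [struct: ADD busy until I3 writes@17]
I5: IS=19 RO=20 EX=26 WR=27
I6: IS=23 RO=24 EX=26 WR=27  [struct: ADD busy until I4 writes@22]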